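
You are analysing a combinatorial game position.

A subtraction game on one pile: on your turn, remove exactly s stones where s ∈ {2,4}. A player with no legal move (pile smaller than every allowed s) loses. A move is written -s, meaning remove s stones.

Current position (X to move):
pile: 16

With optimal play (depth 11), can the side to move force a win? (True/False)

X winning at [16]: True

p1 X@[16]: -2[14]-1 -4[12]+1*
p2 O@[12]: -2[10]-1* -4[8]-1
p3 X@[10]: -2[8]-1 -4[6]+1*
p4 O@[6]: -2[4]-1* -4[2]-1
p5 X@[4]: -2[2]-1 -4[0]+1*
p6 O@[0] terminal -1; root [16] d11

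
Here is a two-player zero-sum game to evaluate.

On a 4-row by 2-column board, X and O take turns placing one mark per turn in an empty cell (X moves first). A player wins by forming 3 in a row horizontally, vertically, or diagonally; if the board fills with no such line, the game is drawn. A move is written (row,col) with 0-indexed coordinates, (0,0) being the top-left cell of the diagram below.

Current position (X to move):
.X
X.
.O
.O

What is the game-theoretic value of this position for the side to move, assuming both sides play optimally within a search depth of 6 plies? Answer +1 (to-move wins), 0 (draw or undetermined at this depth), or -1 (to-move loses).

ply 1, X at .X/X./.O/.O | (0,0)=-1→XX/X./.O/.O; (1,1)=+0→.X/XX/.O/.O*; (2,0)=-1→.X/X./XO/.O; (3,0)=-1→.X/X./.O/XO
ply 2, O at .X/XX/.O/.O | (0,0)=+0→OX/XX/.O/.O*; (2,0)=+0→.X/XX/OO/.O; (3,0)=+0→.X/XX/.O/OO
ply 3, X at OX/XX/.O/.O | (2,0)=+0→OX/XX/XO/.O*; (3,0)=+0→OX/XX/.O/XO
ply 4, O at OX/XX/XO/.O | (3,0)=+0→OX/XX/XO/OO*
ply 5: OX/XX/XO/OO is terminal +0 (X); from .X/X./.O/.O depth 6

value(.X/X./.O/.O, X) = 0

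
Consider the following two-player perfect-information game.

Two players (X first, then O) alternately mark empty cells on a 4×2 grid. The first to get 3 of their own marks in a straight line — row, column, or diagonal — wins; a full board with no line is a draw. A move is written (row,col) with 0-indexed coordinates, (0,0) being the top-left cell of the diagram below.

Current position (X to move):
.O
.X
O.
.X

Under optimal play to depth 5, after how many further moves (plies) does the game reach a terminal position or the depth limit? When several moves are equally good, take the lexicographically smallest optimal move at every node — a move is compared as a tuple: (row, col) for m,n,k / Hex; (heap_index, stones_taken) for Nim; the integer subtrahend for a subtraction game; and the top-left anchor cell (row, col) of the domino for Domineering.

PV length from [.O/.X/O./.X]: 1 ply

p1 X@[.O/.X/O./.X]: (0,0)[XO/.X/O./.X]+0 (1,0)[.O/XX/O./.X]+0 (2,1)[.O/.X/OX/.X]+1* (3,0)[.O/.X/O./XX]+0
p2 O@[.O/.X/OX/.X] terminal -1; root [.O/.X/O./.X] d5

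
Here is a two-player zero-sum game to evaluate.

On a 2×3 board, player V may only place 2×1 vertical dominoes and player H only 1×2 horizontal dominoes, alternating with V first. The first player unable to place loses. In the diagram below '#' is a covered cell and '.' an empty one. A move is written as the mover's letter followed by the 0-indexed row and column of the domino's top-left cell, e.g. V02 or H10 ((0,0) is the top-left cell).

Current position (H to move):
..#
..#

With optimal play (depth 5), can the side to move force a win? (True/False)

p1 H@[..#/..#]: H00[###/..#]+1* H10[..#/###]+1
p2 V@[###/..#] terminal -1; root [..#/..#] d5

H winning at [..#/..#]: True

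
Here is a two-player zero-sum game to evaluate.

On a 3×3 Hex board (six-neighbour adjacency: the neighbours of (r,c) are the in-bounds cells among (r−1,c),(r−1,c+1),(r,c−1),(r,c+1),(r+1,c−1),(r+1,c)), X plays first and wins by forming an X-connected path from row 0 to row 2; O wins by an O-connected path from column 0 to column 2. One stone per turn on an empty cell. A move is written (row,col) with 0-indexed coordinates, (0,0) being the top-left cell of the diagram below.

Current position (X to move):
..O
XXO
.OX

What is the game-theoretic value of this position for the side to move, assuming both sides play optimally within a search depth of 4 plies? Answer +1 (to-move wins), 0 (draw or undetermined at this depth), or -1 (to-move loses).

p1 X@[..O/XXO/.OX]: (0,0)[X.O/XXO/.OX]-1 (0,1)[.XO/XXO/.OX]-1 (2,0)[..O/XXO/XOX]+1*
p2 O@[..O/XXO/XOX]: (0,0)[O.O/XXO/XOX]-1* (0,1)[.OO/XXO/XOX]-1
p3 X@[O.O/XXO/XOX]: (0,1)[OXO/XXO/XOX]+1*
p4 O@[OXO/XXO/XOX] terminal -1; root [..O/XXO/.OX] d4

value(..O/XXO/.OX, X) = +1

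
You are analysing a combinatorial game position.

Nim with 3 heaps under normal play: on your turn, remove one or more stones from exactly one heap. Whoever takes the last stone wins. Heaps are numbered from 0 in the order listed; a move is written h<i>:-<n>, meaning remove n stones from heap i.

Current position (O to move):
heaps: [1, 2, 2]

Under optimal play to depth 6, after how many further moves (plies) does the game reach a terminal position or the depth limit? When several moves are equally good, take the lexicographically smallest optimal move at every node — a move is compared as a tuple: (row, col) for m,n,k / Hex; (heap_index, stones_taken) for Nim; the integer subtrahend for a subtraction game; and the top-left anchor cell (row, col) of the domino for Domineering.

ply 1, O at (1,2,2) | h0:-1=+1→(0,2,2)*; h1:-1=-1→(1,1,2); h1:-2=-1→(1,0,2); h2:-1=-1→(1,2,1); h2:-2=-1→(1,2,0)
ply 2, X at (0,2,2) | h1:-1=-1→(0,1,2)*; h1:-2=-1→(0,0,2); h2:-1=-1→(0,2,1); h2:-2=-1→(0,2,0)
ply 3, O at (0,1,2) | h1:-1=-1→(0,0,2); h2:-1=+1→(0,1,1)*; h2:-2=-1→(0,1,0)
ply 4, X at (0,1,1) | h1:-1=-1→(0,0,1)*; h2:-1=-1→(0,1,0)
ply 5, O at (0,0,1) | h2:-1=+1→(0,0,0)*
ply 6: (0,0,0) is terminal -1 (X); from (1,2,2) depth 6

PV length from [(1,2,2)]: 5 plies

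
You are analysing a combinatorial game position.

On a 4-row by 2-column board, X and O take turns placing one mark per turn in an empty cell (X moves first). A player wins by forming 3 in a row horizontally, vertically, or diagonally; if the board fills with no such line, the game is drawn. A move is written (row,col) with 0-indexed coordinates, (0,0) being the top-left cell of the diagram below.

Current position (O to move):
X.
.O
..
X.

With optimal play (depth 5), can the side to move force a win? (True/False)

O winning at [X./.O/../X.]: True

p1 O@[X./.O/../X.]: (0,1)[XO/.O/../X.]+0 (1,0)[X./OO/../X.]+0 (2,0)[X./.O/O./X.]+0 (2,1)[X./.O/.O/X.]+1* (3,1)[X./.O/../XO]+0
p2 X@[X./.O/.O/X.]: (0,1)[XX/.O/.O/X.]-1* (1,0)[X./XO/.O/X.]-1 (2,0)[X./.O/XO/X.]-1 (3,1)[X./.O/.O/XX]-1
p3 O@[XX/.O/.O/X.]: (1,0)[XX/OO/.O/X.]+0 (2,0)[XX/.O/OO/X.]+0 (3,1)[XX/.O/.O/XO]+1*
p4 X@[XX/.O/.O/XO] terminal -1; root [X./.O/../X.] d5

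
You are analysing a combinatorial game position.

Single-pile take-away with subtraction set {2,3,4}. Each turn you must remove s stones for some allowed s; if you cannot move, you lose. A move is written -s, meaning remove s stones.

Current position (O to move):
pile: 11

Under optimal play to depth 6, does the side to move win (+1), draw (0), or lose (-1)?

p1 O@[11]: -2[9]-1 -3[8]-1 -4[7]+1*
p2 X@[7]: -2[5]-1* -3[4]-1 -4[3]-1
p3 O@[5]: -2[3]-1 -3[2]-1 -4[1]+1*
p4 X@[1] terminal -1; root [11] d6

value(11, O) = +1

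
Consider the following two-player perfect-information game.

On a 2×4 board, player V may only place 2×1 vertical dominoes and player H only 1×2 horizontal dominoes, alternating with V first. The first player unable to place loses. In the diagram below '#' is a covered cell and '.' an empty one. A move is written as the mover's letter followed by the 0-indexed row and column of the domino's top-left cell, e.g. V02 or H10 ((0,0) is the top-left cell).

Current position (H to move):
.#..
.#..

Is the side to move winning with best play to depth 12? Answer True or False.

ply 1, H at .#../.#.. | H02=+1→.###/.#..*; H12=+1→.#../.###
ply 2, V at .###/.#.. | V00=-1→####/##..*
ply 3, H at ####/##.. | H12=+1→####/####*
ply 4: ####/#### is terminal -1 (V); from .#../.#.. depth 12

H winning at [.#../.#..]: True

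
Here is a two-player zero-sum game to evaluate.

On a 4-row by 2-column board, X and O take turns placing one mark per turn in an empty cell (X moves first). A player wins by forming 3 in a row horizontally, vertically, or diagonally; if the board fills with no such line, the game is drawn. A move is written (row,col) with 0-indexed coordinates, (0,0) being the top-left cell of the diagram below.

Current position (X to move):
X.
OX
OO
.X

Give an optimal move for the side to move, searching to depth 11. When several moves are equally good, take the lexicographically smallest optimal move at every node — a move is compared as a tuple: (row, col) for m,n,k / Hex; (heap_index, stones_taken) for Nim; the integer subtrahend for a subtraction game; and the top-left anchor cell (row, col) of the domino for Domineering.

ply 1, X at X./OX/OO/.X | (0,1)=-1→XX/OX/OO/.X; (3,0)=+0→X./OX/OO/XX*
ply 2, O at X./OX/OO/XX | (0,1)=+0→XO/OX/OO/XX*
ply 3: XO/OX/OO/XX is terminal +0 (X); from X./OX/OO/.X depth 11

X's best at [X./OX/OO/.X]: (3,0)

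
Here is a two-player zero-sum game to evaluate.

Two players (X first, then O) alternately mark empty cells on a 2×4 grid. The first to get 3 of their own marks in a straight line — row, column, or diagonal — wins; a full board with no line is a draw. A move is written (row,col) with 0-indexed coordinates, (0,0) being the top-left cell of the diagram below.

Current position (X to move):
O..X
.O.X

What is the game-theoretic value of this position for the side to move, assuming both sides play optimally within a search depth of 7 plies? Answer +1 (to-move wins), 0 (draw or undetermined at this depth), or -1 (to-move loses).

value(O..X/.O.X, X) = 0

[O..X/.O.X] X move#1: (0,1):+0/OX.X/.O.X*, (0,2):+0/O.XX/.O.X, (1,0):+0/O..X/XO.X, (1,2):+0/O..X/.OXX
[OX.X/.O.X] O move#2: (0,2):+0/OXOX/.O.X*, (1,0):-1/OX.X/OO.X, (1,2):-1/OX.X/.OOX
[OXOX/.O.X] X move#3: (1,0):+0/OXOX/XO.X*, (1,2):+0/OXOX/.OXX
[OXOX/XO.X] O move#4: (1,2):+0/OXOX/XOOX*
[OXOX/XOOX] end (terminal +0, X#5); searched O..X/.O.X to 7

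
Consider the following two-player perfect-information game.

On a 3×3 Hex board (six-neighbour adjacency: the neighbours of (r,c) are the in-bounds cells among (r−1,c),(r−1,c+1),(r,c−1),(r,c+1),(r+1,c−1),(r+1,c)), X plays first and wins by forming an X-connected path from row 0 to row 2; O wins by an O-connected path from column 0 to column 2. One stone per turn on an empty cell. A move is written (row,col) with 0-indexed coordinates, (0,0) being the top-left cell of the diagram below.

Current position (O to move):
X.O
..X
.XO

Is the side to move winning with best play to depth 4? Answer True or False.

O winning at [X.O/..X/.XO]: True

ply 1, O at X.O/..X/.XO | (0,1)=-1→XOO/..X/.XO; (1,0)=+1→X.O/O.X/.XO*; (1,1)=+1→X.O/.OX/.XO; (2,0)=-1→X.O/..X/OXO
ply 2, X at X.O/O.X/.XO | (0,1)=-1→XXO/O.X/.XO*; (1,1)=-1→X.O/OXX/.XO; (2,0)=-1→X.O/O.X/XXO
ply 3, O at XXO/O.X/.XO | (1,1)=+1→XXO/OOX/.XO*; (2,0)=-1→XXO/O.X/OXO
ply 4: XXO/OOX/.XO is terminal -1 (X); from X.O/..X/.XO depth 4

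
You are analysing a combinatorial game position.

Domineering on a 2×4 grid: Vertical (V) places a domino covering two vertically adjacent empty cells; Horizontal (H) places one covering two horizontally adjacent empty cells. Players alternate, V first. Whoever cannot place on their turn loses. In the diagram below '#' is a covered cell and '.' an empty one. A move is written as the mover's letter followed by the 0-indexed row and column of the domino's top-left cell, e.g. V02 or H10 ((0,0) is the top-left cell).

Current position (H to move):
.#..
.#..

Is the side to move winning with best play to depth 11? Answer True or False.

H winning at [.#../.#..]: True

ply 1, H at .#../.#.. | H02=+1→.###/.#..*; H12=+1→.#../.###
ply 2, V at .###/.#.. | V00=-1→####/##..*
ply 3, H at ####/##.. | H12=+1→####/####*
ply 4: ####/#### is terminal -1 (V); from .#../.#.. depth 11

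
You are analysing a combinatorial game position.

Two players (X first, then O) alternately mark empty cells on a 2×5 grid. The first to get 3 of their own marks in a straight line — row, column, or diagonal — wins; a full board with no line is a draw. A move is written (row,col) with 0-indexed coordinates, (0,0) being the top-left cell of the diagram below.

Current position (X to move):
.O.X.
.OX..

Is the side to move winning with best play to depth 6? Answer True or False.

p1 X@[.O.X./.OX..]: (0,0)[XO.X./.OX..]+0* (0,2)[.OXX./.OX..]+0 (0,4)[.O.XX/.OX..]+0 (1,0)[.O.X./XOX..]+0 (1,3)[.O.X./.OXX.]+0 (1,4)[.O.X./.OX.X]+0
p2 O@[XO.X./.OX..]: (0,2)[XOOX./.OX..]+0* (0,4)[XO.XO/.OX..]+0 (1,0)[XO.X./OOX..]+0 (1,3)[XO.X./.OXO.]+0 (1,4)[XO.X./.OX.O]+0
p3 X@[XOOX./.OX..]: (0,4)[XOOXX/.OX..]+0* (1,0)[XOOX./XOX..]+0 (1,3)[XOOX./.OXX.]+0 (1,4)[XOOX./.OX.X]+0
p4 O@[XOOXX/.OX..]: (1,0)[XOOXX/OOX..]+0* (1,3)[XOOXX/.OXO.]+0 (1,4)[XOOXX/.OX.O]+0
p5 X@[XOOXX/OOX..]: (1,3)[XOOXX/OOXX.]+0* (1,4)[XOOXX/OOX.X]+0
p6 O@[XOOXX/OOXX.]: (1,4)[XOOXX/OOXXO]+0*
p7 X@[XOOXX/OOXXO] terminal +0; root [.O.X./.OX..] d6

X winning at [.O.X./.OX..]: False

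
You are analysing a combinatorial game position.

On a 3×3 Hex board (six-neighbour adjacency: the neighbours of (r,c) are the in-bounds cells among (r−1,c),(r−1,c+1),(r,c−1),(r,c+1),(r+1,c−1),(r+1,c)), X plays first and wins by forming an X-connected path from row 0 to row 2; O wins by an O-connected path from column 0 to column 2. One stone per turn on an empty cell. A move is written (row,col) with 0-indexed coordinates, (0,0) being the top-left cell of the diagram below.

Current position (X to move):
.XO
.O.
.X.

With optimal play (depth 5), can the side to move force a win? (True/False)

ply 1, X at .XO/.O./.X. | (0,0)=-1→XXO/.O./.X.*; (1,0)=-1→.XO/XO./.X.; (1,2)=-1→.XO/.OX/.X.; (2,0)=-1→.XO/.O./XX.; (2,2)=-1→.XO/.O./.XX
ply 2, O at XXO/.O./.X. | (1,0)=+1→XXO/OO./.X.*; (1,2)=+1→XXO/.OO/.X.; (2,0)=+1→XXO/.O./OX.; (2,2)=+1→XXO/.O./.XO
ply 3: XXO/OO./.X. is terminal -1 (X); from .XO/.O./.X. depth 5

X winning at [.XO/.O./.X.]: False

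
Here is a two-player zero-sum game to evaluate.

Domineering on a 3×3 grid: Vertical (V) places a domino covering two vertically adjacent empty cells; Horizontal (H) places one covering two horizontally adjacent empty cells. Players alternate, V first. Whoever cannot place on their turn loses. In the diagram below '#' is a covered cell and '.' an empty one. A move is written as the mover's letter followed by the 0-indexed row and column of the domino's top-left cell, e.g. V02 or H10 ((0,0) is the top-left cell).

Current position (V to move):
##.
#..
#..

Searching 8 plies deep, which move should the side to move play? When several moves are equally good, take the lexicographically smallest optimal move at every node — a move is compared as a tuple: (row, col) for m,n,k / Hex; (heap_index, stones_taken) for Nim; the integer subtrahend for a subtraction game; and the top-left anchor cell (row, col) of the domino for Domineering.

V's best at [##./#../#..]: V11

ply 1, V at ##./#../#.. | V02=-1→###/#.#/#..; V11=+1→##./##./##.*; V12=+1→##./#.#/#.#
ply 2: ##./##./##. is terminal -1 (H); from ##./#../#.. depth 8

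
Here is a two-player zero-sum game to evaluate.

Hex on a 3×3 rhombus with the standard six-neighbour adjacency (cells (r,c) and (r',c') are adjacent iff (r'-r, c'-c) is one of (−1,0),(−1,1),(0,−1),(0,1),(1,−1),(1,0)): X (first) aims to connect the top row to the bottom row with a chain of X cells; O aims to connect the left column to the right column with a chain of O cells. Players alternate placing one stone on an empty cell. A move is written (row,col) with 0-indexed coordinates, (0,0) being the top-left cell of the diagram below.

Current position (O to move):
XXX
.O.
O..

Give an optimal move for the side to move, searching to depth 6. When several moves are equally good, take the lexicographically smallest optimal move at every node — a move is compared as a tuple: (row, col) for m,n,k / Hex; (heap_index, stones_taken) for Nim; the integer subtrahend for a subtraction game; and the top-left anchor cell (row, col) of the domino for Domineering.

[XXX/.O./O..] O move#1: (1,0):-1/XXX/OO./O.., (1,2):+1/XXX/.OO/O..*, (2,1):+1/XXX/.O./OO., (2,2):+1/XXX/.O./O.O
[XXX/.OO/O..] end (terminal -1, X#2); searched XXX/.O./O.. to 6

O's best at [XXX/.O./O..]: (1,2)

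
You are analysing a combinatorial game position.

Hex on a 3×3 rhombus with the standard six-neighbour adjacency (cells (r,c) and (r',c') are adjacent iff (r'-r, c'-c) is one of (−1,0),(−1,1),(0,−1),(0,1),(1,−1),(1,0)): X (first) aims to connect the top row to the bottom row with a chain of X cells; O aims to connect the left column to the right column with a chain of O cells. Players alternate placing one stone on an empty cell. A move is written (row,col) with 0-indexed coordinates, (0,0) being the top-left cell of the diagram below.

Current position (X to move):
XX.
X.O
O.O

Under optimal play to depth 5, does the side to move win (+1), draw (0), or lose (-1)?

[XX./X.O/O.O] X move#1: (0,2):-1/XXX/X.O/O.O*, (1,1):-1/XX./XXO/O.O, (2,1):-1/XX./X.O/OXO
[XXX/X.O/O.O] O move#2: (1,1):+1/XXX/XOO/O.O*, (2,1):+1/XXX/X.O/OOO
[XXX/XOO/O.O] end (terminal -1, X#3); searched XX./X.O/O.O to 5

value(XX./X.O/O.O, X) = -1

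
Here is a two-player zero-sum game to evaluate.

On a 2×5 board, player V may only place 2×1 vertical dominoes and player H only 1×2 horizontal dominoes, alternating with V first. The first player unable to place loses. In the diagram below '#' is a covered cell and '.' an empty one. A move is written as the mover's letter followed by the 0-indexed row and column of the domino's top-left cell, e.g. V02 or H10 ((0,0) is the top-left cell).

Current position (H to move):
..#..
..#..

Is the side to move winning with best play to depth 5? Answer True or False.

ply 1, H at ..#../..#.. | H00=-1→###../..#..*; H03=-1→..###/..#..; H10=-1→..#../###..; H13=-1→..#../..###
ply 2, V at ###../..#.. | V03=+1→####./..##.*; V04=+1→###.#/..#.#
ply 3, H at ####./..##. | H10=-1→####./####.*
ply 4, V at ####./####. | V04=+1→#####/#####*
ply 5: #####/##### is terminal -1 (H); from ..#../..#.. depth 5

H winning at [..#../..#..]: False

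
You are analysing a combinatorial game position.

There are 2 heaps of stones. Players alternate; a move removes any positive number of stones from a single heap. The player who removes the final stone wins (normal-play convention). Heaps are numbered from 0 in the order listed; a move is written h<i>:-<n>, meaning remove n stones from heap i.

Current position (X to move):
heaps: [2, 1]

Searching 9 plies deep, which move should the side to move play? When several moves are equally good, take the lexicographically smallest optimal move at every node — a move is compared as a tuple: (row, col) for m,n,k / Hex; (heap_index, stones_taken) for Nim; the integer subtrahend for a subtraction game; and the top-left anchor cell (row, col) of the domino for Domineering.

X's best at [(2,1)]: h0:-1

ply 1, X at (2,1) | h0:-1=+1→(1,1)*; h0:-2=-1→(0,1); h1:-1=-1→(2,0)
ply 2, O at (1,1) | h0:-1=-1→(0,1)*; h1:-1=-1→(1,0)
ply 3, X at (0,1) | h1:-1=+1→(0,0)*
ply 4: (0,0) is terminal -1 (O); from (2,1) depth 9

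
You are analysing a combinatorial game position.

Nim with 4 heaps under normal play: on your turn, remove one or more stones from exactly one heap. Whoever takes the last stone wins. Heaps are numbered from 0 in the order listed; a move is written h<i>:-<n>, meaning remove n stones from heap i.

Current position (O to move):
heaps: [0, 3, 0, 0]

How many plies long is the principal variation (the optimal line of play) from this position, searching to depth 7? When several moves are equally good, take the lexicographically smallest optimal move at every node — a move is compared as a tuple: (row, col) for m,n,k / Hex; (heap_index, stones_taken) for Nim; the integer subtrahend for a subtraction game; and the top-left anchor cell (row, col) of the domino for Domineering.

PV length from [(0,3,0,0)]: 1 ply

ply 1, O at (0,3,0,0) | h1:-1=-1→(0,2,0,0); h1:-2=-1→(0,1,0,0); h1:-3=+1→(0,0,0,0)*
ply 2: (0,0,0,0) is terminal -1 (X); from (0,3,0,0) depth 7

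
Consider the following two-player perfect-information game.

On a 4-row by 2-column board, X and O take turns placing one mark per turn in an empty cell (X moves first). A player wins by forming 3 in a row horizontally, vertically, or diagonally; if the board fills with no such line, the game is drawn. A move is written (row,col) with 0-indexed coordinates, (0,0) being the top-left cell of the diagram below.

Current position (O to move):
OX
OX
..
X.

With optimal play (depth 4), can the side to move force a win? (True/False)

ply 1, O at OX/OX/../X. | (2,0)=+1→OX/OX/O./X.*; (2,1)=+0→OX/OX/.O/X.; (3,1)=-1→OX/OX/../XO
ply 2: OX/OX/O./X. is terminal -1 (X); from OX/OX/../X. depth 4

O winning at [OX/OX/../X.]: True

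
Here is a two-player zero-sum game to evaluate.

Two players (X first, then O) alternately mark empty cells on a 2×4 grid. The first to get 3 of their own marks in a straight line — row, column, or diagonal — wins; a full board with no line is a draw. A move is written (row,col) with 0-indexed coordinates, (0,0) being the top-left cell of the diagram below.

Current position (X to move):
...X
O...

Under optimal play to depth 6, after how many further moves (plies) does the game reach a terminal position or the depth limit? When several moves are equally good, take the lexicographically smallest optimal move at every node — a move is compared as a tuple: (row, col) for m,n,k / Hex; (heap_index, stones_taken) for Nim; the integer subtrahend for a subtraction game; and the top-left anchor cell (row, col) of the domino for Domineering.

PV length from [...X/O...]: 6 plies

p1 X@[...X/O...]: (0,0)[X..X/O...]+0* (0,1)[.X.X/O...]+0 (0,2)[..XX/O...]+0 (1,1)[...X/OX..]+0 (1,2)[...X/O.X.]+0 (1,3)[...X/O..X]+0
p2 O@[X..X/O...]: (0,1)[XO.X/O...]+0* (0,2)[X.OX/O...]+0 (1,1)[X..X/OO..]+0 (1,2)[X..X/O.O.]+0 (1,3)[X..X/O..O]+0
p3 X@[XO.X/O...]: (0,2)[XOXX/O...]+0* (1,1)[XO.X/OX..]+0 (1,2)[XO.X/O.X.]+0 (1,3)[XO.X/O..X]+0
p4 O@[XOXX/O...]: (1,1)[XOXX/OO..]+0* (1,2)[XOXX/O.O.]+0 (1,3)[XOXX/O..O]+0
p5 X@[XOXX/OO..]: (1,2)[XOXX/OOX.]+0* (1,3)[XOXX/OO.X]-1
p6 O@[XOXX/OOX.]: (1,3)[XOXX/OOXO]+0*
p7 X@[XOXX/OOXO] terminal +0; root [...X/O...] d6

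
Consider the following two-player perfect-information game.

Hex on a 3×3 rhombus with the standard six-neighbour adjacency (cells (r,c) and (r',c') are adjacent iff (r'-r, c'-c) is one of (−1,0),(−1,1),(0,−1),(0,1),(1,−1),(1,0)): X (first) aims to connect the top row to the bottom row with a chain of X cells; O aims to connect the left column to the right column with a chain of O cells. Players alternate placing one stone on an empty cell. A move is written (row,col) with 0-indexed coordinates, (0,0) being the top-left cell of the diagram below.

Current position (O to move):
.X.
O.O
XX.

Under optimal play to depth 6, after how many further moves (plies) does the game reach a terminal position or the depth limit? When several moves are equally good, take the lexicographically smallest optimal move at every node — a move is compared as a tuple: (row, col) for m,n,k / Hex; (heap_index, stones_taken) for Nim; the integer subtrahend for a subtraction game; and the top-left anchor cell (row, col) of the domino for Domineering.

p1 O@[.X./O.O/XX.]: (0,0)[OX./O.O/XX.]-1 (0,2)[.XO/O.O/XX.]-1 (1,1)[.X./OOO/XX.]+1* (2,2)[.X./O.O/XXO]-1
p2 X@[.X./OOO/XX.] terminal -1; root [.X./O.O/XX.] d6

PV length from [.X./O.O/XX.]: 1 ply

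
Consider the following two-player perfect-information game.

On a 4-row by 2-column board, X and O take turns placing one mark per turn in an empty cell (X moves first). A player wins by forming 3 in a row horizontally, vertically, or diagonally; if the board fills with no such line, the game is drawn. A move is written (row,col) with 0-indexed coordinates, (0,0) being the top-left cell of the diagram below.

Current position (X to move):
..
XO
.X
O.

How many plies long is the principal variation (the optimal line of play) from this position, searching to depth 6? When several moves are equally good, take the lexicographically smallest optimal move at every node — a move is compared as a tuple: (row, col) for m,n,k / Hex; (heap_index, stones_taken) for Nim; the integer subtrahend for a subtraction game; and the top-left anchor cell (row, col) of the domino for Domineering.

[../XO/.X/O.] X move#1: (0,0):+0/X./XO/.X/O.*, (0,1):+0/.X/XO/.X/O., (2,0):+0/../XO/XX/O., (3,1):+0/../XO/.X/OX
[X./XO/.X/O.] O move#2: (0,1):-1/XO/XO/.X/O., (2,0):+0/X./XO/OX/O.*, (3,1):-1/X./XO/.X/OO
[X./XO/OX/O.] X move#3: (0,1):+0/XX/XO/OX/O.*, (3,1):+0/X./XO/OX/OX
[XX/XO/OX/O.] O move#4: (3,1):+0/XX/XO/OX/OO*
[XX/XO/OX/OO] end (terminal +0, X#5); searched ../XO/.X/O. to 6

PV length from [../XO/.X/O.]: 4 plies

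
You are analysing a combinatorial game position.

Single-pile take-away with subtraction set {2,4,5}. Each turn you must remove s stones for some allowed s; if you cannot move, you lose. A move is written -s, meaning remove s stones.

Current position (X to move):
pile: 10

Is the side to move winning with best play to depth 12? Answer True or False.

X winning at [10]: True

ply 1, X at 10 | -2=+1→8*; -4=-1→6; -5=-1→5
ply 2, O at 8 | -2=-1→6*; -4=-1→4; -5=-1→3
ply 3, X at 6 | -2=-1→4; -4=-1→2; -5=+1→1*
ply 4: 1 is terminal -1 (O); from 10 depth 12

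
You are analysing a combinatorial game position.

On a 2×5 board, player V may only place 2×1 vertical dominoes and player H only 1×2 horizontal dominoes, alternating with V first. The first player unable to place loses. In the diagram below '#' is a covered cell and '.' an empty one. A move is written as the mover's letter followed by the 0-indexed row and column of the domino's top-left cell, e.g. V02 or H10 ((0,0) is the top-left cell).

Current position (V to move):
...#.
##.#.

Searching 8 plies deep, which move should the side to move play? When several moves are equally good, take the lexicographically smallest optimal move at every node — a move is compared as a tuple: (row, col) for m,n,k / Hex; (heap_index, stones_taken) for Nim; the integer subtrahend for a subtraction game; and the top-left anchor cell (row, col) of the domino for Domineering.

V's best at [...#./##.#.]: V02

ply 1, V at ...#./##.#. | V02=+1→..##./####.*; V04=-1→...##/##.##
ply 2, H at ..##./####. | H00=-1→####./####.*
ply 3, V at ####./####. | V04=+1→#####/#####*
ply 4: #####/##### is terminal -1 (H); from ...#./##.#. depth 8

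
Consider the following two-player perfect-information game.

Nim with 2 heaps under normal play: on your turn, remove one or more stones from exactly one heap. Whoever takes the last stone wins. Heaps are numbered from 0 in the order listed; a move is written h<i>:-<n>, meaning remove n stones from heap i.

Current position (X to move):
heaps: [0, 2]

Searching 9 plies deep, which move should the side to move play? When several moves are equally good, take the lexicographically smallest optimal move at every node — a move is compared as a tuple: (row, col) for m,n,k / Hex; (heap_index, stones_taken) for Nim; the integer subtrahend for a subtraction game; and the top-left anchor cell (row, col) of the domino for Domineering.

ply 1, X at (0,2) | h1:-1=-1→(0,1); h1:-2=+1→(0,0)*
ply 2: (0,0) is terminal -1 (O); from (0,2) depth 9

X's best at [(0,2)]: h1:-2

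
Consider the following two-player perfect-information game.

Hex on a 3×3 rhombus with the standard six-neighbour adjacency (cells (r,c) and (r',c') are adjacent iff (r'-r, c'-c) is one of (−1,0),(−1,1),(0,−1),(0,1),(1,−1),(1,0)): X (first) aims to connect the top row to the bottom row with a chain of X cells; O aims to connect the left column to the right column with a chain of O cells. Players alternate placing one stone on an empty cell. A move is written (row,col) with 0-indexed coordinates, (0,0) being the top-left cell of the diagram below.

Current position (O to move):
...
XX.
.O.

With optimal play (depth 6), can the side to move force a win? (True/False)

O winning at [.../XX./.O.]: True

p1 O@[.../XX./.O.]: (0,0)[O../XX./.O.]-1 (0,1)[.O./XX./.O.]-1 (0,2)[..O/XX./.O.]-1 (1,2)[.../XXO/.O.]-1 (2,0)[.../XX./OO.]+1* (2,2)[.../XX./.OO]-1
p2 X@[.../XX./OO.]: (0,0)[X../XX./OO.]-1* (0,1)[.X./XX./OO.]-1 (0,2)[..X/XX./OO.]-1 (1,2)[.../XXX/OO.]-1 (2,2)[.../XX./OOX]-1
p3 O@[X../XX./OO.]: (0,1)[XO./XX./OO.]+1* (0,2)[X.O/XX./OO.]+1 (1,2)[X../XXO/OO.]+1 (2,2)[X../XX./OOO]+1
p4 X@[XO./XX./OO.]: (0,2)[XOX/XX./OO.]-1* (1,2)[XO./XXX/OO.]-1 (2,2)[XO./XX./OOX]-1
p5 O@[XOX/XX./OO.]: (1,2)[XOX/XXO/OO.]+1* (2,2)[XOX/XX./OOO]+1
p6 X@[XOX/XXO/OO.] terminal -1; root [.../XX./.O.] d6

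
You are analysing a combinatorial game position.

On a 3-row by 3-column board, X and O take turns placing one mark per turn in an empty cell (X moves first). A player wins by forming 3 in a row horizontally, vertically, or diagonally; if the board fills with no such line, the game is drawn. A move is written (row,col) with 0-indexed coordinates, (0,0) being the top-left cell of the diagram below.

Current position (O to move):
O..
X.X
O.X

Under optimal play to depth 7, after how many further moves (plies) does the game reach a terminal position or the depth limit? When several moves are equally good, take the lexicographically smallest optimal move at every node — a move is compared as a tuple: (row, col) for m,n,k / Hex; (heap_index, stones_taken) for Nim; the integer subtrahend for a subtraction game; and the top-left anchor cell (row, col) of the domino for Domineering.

ply 1, O at O../X.X/O.X | (0,1)=-1→OO./X.X/O.X*; (0,2)=-1→O.O/X.X/O.X; (1,1)=-1→O../XOX/O.X; (2,1)=-1→O../X.X/OOX
ply 2, X at OO./X.X/O.X | (0,2)=+1→OOX/X.X/O.X*; (1,1)=+1→OO./XXX/O.X; (2,1)=-1→OO./X.X/OXX
ply 3: OOX/X.X/O.X is terminal -1 (O); from O../X.X/O.X depth 7

PV length from [O../X.X/O.X]: 2 plies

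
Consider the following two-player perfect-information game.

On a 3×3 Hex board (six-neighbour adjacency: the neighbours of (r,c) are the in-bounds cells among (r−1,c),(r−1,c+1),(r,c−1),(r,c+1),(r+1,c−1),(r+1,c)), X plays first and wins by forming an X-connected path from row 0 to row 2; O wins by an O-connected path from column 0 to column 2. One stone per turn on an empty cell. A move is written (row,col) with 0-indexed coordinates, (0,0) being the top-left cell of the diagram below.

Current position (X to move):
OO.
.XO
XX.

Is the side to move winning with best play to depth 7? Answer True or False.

ply 1, X at OO./.XO/XX. | (0,2)=+1→OOX/.XO/XX.*; (1,0)=-1→OO./XXO/XX.; (2,2)=-1→OO./.XO/XXX
ply 2: OOX/.XO/XX. is terminal -1 (O); from OO./.XO/XX. depth 7

X winning at [OO./.XO/XX.]: True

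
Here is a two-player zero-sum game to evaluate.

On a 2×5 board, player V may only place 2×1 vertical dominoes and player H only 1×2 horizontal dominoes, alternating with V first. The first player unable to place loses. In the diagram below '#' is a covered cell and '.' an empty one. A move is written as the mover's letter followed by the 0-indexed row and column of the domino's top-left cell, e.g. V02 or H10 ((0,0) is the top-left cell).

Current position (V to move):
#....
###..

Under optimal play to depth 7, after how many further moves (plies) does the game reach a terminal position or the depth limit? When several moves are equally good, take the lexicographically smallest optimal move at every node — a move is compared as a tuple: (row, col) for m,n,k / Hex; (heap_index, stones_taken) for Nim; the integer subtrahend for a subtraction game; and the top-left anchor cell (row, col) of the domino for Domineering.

[#..../###..] V move#1: V03:+1/#..#./####.*, V04:-1/#...#/###.#
[#..#./####.] H move#2: H01:-1/####./####.*
[####./####.] V move#3: V04:+1/#####/#####*
[#####/#####] end (terminal -1, H#4); searched #..../###.. to 7

PV length from [#..../###..]: 3 plies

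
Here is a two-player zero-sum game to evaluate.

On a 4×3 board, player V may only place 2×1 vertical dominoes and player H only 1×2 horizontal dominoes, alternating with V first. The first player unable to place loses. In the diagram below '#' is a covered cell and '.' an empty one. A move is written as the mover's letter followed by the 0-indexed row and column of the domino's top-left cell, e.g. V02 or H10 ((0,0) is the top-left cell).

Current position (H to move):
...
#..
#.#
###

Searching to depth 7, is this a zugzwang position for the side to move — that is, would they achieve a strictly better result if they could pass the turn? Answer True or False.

zugzwang(.../#../#.#/###, H) = False

[.../#../#.#/###] H move#1: H00:-1/##./#../#.#/###, H01:-1/.##/#../#.#/###, H11:+1/.../###/#.#/###*
[.../###/#.#/###] end (terminal -1, V#2); searched .../#../#.#/### to 7
pass branch (V moves first from the same position):
  | [.../#../#.#/###] V move#1: V01:+1/.#./##./#.#/###*, V02:+1/..#/#.#/#.#/###, V11:-1/.../##./###/###
  | [.#./##./#.#/###] end (terminal -1, H#2); searched .../#../#.#/### to 7
H moving scores +1; H passing scores -1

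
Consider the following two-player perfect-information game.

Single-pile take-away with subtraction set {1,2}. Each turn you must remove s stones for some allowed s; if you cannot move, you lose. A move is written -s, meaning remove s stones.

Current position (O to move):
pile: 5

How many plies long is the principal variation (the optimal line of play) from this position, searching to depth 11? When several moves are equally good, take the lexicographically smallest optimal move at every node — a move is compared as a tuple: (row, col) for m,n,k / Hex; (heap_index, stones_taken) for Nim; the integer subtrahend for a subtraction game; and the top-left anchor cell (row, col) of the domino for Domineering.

PV length from [5]: 3 plies

p1 O@[5]: -1[4]-1 -2[3]+1*
p2 X@[3]: -1[2]-1* -2[1]-1
p3 O@[2]: -1[1]-1 -2[0]+1*
p4 X@[0] terminal -1; root [5] d11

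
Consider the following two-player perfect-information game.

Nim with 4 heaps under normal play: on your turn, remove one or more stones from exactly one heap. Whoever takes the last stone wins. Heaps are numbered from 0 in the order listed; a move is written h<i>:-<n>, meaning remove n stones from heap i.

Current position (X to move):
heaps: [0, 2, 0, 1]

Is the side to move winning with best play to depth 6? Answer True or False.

ply 1, X at (0,2,0,1) | h1:-1=+1→(0,1,0,1)*; h1:-2=-1→(0,0,0,1); h3:-1=-1→(0,2,0,0)
ply 2, O at (0,1,0,1) | h1:-1=-1→(0,0,0,1)*; h3:-1=-1→(0,1,0,0)
ply 3, X at (0,0,0,1) | h3:-1=+1→(0,0,0,0)*
ply 4: (0,0,0,0) is terminal -1 (O); from (0,2,0,1) depth 6

X winning at [(0,2,0,1)]: True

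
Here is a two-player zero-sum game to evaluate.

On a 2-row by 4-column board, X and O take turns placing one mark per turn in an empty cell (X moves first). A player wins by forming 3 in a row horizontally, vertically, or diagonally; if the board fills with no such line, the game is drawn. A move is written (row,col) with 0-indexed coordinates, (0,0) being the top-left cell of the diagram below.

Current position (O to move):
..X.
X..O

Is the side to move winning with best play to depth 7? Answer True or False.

O winning at [..X./X..O]: False

[..X./X..O] O move#1: (0,0):+0/O.X./X..O*, (0,1):+0/.OX./X..O, (0,3):+0/..XO/X..O, (1,1):+0/..X./XO.O, (1,2):+0/..X./X.OO
[O.X./X..O] X move#2: (0,1):+0/OXX./X..O*, (0,3):+0/O.XX/X..O, (1,1):+0/O.X./XX.O, (1,2):+0/O.X./X.XO
[OXX./X..O] O move#3: (0,3):+0/OXXO/X..O*, (1,1):-1/OXX./XO.O, (1,2):-1/OXX./X.OO
[OXXO/X..O] X move#4: (1,1):+0/OXXO/XX.O*, (1,2):+0/OXXO/X.XO
[OXXO/XX.O] O move#5: (1,2):+0/OXXO/XXOO*
[OXXO/XXOO] end (terminal +0, X#6); searched ..X./X..O to 7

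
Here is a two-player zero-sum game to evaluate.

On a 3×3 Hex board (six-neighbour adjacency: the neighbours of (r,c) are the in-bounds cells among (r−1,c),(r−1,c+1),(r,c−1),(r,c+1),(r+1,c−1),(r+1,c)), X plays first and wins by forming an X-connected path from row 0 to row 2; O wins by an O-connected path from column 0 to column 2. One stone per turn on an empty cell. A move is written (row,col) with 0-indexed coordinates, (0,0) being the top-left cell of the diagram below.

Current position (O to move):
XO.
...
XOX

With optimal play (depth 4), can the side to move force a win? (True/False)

ply 1, O at XO./.../XOX | (0,2)=-1→XOO/.../XOX*; (1,0)=-1→XO./O../XOX; (1,1)=-1→XO./.O./XOX; (1,2)=-1→XO./..O/XOX
ply 2, X at XOO/.../XOX | (1,0)=+1→XOO/X../XOX*; (1,1)=-1→XOO/.X./XOX; (1,2)=-1→XOO/..X/XOX
ply 3: XOO/X../XOX is terminal -1 (O); from XO./.../XOX depth 4

O winning at [XO./.../XOX]: False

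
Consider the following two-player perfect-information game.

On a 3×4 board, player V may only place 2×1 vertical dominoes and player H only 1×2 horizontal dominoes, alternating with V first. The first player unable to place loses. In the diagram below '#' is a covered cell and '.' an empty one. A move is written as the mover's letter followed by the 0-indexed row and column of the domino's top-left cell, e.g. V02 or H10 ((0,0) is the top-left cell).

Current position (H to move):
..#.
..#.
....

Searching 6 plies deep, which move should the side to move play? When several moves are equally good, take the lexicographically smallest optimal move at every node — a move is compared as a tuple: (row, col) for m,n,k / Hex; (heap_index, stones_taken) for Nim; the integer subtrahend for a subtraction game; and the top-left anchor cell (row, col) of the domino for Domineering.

H's best at [..#./..#./....]: H10

[..#./..#./....] H move#1: H00:-1/###./..#./...., H10:+1/..#./###./....*, H20:-1/..#./..#./##.., H21:-1/..#./..#./.##., H22:-1/..#./..#./..##
[..#./###./....] V move#2: V03:-1/..##/####/....*, V13:-1/..#./####/...#
[..##/####/....] H move#3: H00:+1/####/####/....*, H20:+1/..##/####/##.., H21:+1/..##/####/.##., H22:+1/..##/####/..##
[####/####/....] end (terminal -1, V#4); searched ..#./..#./.... to 6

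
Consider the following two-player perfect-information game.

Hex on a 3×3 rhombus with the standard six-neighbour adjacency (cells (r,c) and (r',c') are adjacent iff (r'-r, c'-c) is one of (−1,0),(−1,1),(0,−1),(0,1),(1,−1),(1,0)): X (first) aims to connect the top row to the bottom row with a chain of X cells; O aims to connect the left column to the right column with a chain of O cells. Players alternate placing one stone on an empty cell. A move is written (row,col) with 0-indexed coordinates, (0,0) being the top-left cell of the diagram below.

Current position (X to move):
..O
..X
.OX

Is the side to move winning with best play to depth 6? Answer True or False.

ply 1, X at ..O/..X/.OX | (0,0)=-1→X.O/..X/.OX; (0,1)=-1→.XO/..X/.OX; (1,0)=+1→..O/X.X/.OX*; (1,1)=-1→..O/.XX/.OX; (2,0)=-1→..O/..X/XOX
ply 2, O at ..O/X.X/.OX | (0,0)=-1→O.O/X.X/.OX*; (0,1)=-1→.OO/X.X/.OX; (1,1)=-1→..O/XOX/.OX; (2,0)=-1→..O/X.X/OOX
ply 3, X at O.O/X.X/.OX | (0,1)=+1→OXO/X.X/.OX*; (1,1)=-1→O.O/XXX/.OX; (2,0)=-1→O.O/X.X/XOX
ply 4, O at OXO/X.X/.OX | (1,1)=-1→OXO/XOX/.OX*; (2,0)=-1→OXO/X.X/OOX
ply 5, X at OXO/XOX/.OX | (2,0)=+1→OXO/XOX/XOX*
ply 6: OXO/XOX/XOX is terminal -1 (O); from ..O/..X/.OX depth 6

X winning at [..O/..X/.OX]: True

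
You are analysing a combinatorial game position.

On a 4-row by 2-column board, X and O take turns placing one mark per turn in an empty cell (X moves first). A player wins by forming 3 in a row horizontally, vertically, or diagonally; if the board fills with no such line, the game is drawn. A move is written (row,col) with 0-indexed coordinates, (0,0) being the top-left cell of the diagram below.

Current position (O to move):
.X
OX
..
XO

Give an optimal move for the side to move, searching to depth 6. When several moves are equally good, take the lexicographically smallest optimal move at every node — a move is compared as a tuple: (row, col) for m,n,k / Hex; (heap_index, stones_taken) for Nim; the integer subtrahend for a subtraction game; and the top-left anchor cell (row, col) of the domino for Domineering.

O's best at [.X/OX/../XO]: (2,1)

p1 O@[.X/OX/../XO]: (0,0)[OX/OX/../XO]-1 (2,0)[.X/OX/O./XO]-1 (2,1)[.X/OX/.O/XO]+0*
p2 X@[.X/OX/.O/XO]: (0,0)[XX/OX/.O/XO]+0* (2,0)[.X/OX/XO/XO]+0
p3 O@[XX/OX/.O/XO]: (2,0)[XX/OX/OO/XO]+0*
p4 X@[XX/OX/OO/XO] terminal +0; root [.X/OX/../XO] d6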